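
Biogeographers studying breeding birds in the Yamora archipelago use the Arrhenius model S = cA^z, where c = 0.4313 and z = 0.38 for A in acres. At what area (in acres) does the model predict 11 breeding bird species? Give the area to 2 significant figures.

5000 acres

11 = 0.4313 × A^0.38  ⇒  A^0.38 = 11/0.4313 = 25.5
ln A = ln(25.5) / 0.38 = 3.2388 / 0.38 = 8.5233
A = e^8.5233 ≈ 5031 acres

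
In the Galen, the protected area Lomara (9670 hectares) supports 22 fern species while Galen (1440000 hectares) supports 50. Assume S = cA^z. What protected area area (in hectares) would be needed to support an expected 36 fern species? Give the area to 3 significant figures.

194000 hectares

z = ln(50/22) / ln(1440000/9670) = 0.8210 / 5.0034 = 0.1641
c = 22 / 9670^0.1641 = 22 / 4.508 = 4.881
A = (36/4.881)^(1/0.1641) ⇒ ln A = ln(7.376)/0.1641 = 12.1781
A = e^12.1781 ≈ 194488 hectares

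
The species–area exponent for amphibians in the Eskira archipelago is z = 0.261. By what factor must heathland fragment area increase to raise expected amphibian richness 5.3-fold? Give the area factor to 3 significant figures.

596

(A₂/A₁)^0.261 = 5.3, so A₂/A₁ = 5.3^(1/0.261) = 5.3^3.831
ln(A₂/A₁) = ln 5.3 / 0.261 = 1.6677 / 0.261 = 6.3897
A₂/A₁ = e^6.3897 ≈ 595.7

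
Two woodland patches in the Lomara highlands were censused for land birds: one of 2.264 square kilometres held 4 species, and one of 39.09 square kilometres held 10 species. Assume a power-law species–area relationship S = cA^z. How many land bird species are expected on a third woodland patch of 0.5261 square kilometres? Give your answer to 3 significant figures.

z = ln(10/4) / ln(39.09/2.264) = 0.9163 / 2.8487 = 0.3216
c = 4 / 2.264^0.3216 = 4 / 1.301 = 3.075
S₃ = 3.075 × 0.5261^0.3216 = 3.075 × 0.8134 ≈ 2.501

2.50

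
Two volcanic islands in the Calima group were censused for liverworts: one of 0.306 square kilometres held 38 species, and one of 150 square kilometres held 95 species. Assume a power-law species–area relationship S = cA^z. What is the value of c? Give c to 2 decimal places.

45.27

z = ln(S₂/S₁) / ln(A₂/A₁) = ln(95/38) / ln(150/0.306) = 0.9163 / 6.1948 = 0.1479
c = S₁ / A₁^z = 38 / 0.306^0.1479 = 38 / 0.8393 = 45.27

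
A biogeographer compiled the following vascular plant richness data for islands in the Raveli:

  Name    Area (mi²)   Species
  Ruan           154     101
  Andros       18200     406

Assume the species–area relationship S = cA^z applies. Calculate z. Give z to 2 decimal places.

Taking logs: ln S = ln c + z ln A, so z = (ln S₂ − ln S₁)/(ln A₂ − ln A₁).
z = ln(406/101) / ln(18200/154) = ln(4.02) / ln(118.2) = 1.3912 / 4.7722 = 0.2915

0.29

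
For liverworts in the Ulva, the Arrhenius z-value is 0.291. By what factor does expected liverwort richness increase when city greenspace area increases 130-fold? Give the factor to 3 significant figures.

S₂/S₁ = (A₂/A₁)^z = 130^0.291
ln(S₂/S₁) = 0.291 × ln 130 = 0.291 × 4.8675 = 1.4165
S₂/S₁ = e^1.4165 ≈ 4.122

4.12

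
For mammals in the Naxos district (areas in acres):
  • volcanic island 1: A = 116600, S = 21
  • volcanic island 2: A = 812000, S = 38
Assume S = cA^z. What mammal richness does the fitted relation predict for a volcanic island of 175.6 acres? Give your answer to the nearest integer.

3

z = ln(38/21) / ln(812000/116600) = 0.5931 / 1.9408 = 0.3056
c = 21 / 116600^0.3056 = 21 / 35.34 = 0.5942
S₃ = 0.5942 × 175.6^0.3056 = 0.5942 × 4.852 ≈ 2.883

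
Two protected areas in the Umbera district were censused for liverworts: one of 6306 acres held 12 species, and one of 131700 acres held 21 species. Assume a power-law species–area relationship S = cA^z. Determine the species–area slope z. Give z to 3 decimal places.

0.184

Taking logs: ln S = ln c + z ln A, so z = (ln S₂ − ln S₁)/(ln A₂ − ln A₁).
z = ln(21/12) / ln(131700/6306) = ln(1.75) / ln(20.88) = 0.5596 / 3.0390 = 0.1841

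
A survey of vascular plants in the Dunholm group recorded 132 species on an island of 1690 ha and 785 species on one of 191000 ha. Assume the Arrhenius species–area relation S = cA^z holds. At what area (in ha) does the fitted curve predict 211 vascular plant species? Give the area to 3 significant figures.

z = ln(785/132) / ln(191000/1690) = 1.7829 / 4.7275 = 0.3771
c = 132 / 1690^0.3771 = 132 / 16.49 = 8.003
A = (211/8.003)^(1/0.3771) ⇒ ln A = ln(26.37)/0.3771 = 8.6762
A = e^8.6762 ≈ 5862 ha

5860 ha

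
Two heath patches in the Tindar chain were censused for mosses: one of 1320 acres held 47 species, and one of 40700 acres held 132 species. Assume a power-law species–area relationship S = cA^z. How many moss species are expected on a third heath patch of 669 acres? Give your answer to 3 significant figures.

38.3

z = ln(132/47) / ln(40700/1320) = 1.0327 / 3.4286 = 0.3012
c = 47 / 1320^0.3012 = 47 / 8.707 = 5.398
S₃ = 5.398 × 669^0.3012 = 5.398 × 7.096 ≈ 38.3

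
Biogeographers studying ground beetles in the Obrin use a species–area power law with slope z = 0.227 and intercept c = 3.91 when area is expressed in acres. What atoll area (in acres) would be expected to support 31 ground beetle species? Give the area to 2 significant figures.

31 = 3.91 × A^0.227  ⇒  A^0.227 = 31/3.91 = 7.928
ln A = ln(7.928) / 0.227 = 2.0704 / 0.227 = 9.1209
A = e^9.1209 ≈ 9145 acres

9100 acres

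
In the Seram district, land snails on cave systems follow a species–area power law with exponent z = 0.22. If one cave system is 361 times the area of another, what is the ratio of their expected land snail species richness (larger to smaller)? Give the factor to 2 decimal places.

S₂/S₁ = (A₂/A₁)^z = 361^0.22
ln(S₂/S₁) = 0.22 × ln 361 = 0.22 × 5.8889 = 1.2956
S₂/S₁ = e^1.2956 ≈ 3.653

3.65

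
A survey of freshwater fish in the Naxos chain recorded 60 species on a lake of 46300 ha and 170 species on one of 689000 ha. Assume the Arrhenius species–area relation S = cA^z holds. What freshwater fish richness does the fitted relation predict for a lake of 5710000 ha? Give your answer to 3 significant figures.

384

z = ln(170/60) / ln(689000/46300) = 1.0415 / 2.7001 = 0.3857
c = 60 / 46300^0.3857 = 60 / 63.03 = 0.9519
S₃ = 0.9519 × 5710000^0.3857 = 0.9519 × 403.7 ≈ 384.3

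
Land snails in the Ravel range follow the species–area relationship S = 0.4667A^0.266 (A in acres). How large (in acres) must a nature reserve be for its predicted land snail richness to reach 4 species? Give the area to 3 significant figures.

4 = 0.4667 × A^0.266  ⇒  A^0.266 = 4/0.4667 = 8.571
ln A = ln(8.571) / 0.266 = 2.1484 / 0.266 = 8.0766
A = e^8.0766 ≈ 3218 acres

3220 acres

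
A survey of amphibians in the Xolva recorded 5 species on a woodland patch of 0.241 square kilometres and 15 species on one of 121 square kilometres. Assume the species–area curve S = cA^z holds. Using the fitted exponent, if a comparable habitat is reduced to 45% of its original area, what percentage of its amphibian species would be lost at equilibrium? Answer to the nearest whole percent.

z = ln(15/5) / ln(121/0.241) = 1.0986 / 6.2187 = 0.1767
S_new/S_old = (A_new/A_old)^z = 0.45^0.1767 = exp(0.1767 × -0.7985) = 0.8684
Fraction lost = 1 − 0.8684 = 0.1316

13%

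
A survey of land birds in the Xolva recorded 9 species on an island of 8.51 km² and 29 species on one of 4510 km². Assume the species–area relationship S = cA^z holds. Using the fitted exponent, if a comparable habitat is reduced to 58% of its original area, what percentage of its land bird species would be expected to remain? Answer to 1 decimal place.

90.3%

z = ln(29/9) / ln(4510/8.51) = 1.1701 / 6.2728 = 0.1865
S_new/S_old = (A_new/A_old)^z = 0.58^0.1865 = exp(0.1865 × -0.5447) = 0.9034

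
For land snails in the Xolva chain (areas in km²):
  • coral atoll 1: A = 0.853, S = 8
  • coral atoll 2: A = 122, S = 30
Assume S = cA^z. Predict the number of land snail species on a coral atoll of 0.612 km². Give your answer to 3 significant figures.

z = ln(30/8) / ln(122/0.853) = 1.3218 / 4.9630 = 0.2663
c = 8 / 0.853^0.2663 = 8 / 0.9585 = 8.346
S₃ = 8.346 × 0.612^0.2663 = 8.346 × 0.8774 ≈ 7.323

7.32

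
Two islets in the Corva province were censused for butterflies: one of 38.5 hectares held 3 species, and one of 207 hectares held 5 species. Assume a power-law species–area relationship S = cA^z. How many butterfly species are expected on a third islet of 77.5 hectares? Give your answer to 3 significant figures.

3.71

z = ln(5/3) / ln(207/38.5) = 0.5108 / 1.6821 = 0.3037
c = 3 / 38.5^0.3037 = 3 / 3.03 = 0.99
S₃ = 0.99 × 77.5^0.3037 = 0.99 × 3.748 ≈ 3.71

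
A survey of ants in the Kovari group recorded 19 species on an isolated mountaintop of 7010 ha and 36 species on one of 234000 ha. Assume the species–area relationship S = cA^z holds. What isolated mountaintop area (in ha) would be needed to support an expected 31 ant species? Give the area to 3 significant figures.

z = ln(36/19) / ln(234000/7010) = 0.6391 / 3.5080 = 0.1822
c = 19 / 7010^0.1822 = 19 / 5.019 = 3.786
A = (31/3.786)^(1/0.1822) ⇒ ln A = ln(8.189)/0.1822 = 11.5423
A = e^11.5423 ≈ 102979 ha

103000 ha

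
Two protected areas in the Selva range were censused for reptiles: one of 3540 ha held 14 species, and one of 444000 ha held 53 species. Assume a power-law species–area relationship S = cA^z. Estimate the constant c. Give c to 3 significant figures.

z = ln(S₂/S₁) / ln(A₂/A₁) = ln(53/14) / ln(444000/3540) = 1.3312 / 4.8317 = 0.2755
c = S₁ / A₁^z = 14 / 3540^0.2755 = 14 / 9.502 = 1.473

1.47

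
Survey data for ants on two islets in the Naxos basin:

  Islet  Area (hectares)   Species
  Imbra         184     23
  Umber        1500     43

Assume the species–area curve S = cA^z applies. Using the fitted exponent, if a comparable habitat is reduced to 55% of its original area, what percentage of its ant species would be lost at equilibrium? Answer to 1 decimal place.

16.3%

z = ln(43/23) / ln(1500/184) = 0.6257 / 2.0983 = 0.2982
S_new/S_old = (A_new/A_old)^z = 0.55^0.2982 = exp(0.2982 × -0.5978) = 0.8367
Fraction lost = 1 − 0.8367 = 0.1633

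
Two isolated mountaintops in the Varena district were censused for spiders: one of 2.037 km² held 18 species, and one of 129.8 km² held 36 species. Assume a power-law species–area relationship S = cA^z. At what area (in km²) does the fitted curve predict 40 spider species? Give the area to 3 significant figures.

z = ln(36/18) / ln(129.8/2.037) = 0.6931 / 4.1545 = 0.1668
c = 18 / 2.037^0.1668 = 18 / 1.126 = 15.99
A = (40/15.99)^(1/0.1668) ⇒ ln A = ln(2.502)/0.1668 = 5.4975
A = e^5.4975 ≈ 244.1 km²

244 km²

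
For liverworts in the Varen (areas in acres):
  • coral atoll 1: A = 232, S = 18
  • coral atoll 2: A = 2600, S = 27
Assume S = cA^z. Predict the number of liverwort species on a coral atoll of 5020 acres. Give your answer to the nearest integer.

30

z = ln(27/18) / ln(2600/232) = 0.4055 / 2.4165 = 0.1678
c = 18 / 232^0.1678 = 18 / 2.494 = 7.217
S₃ = 7.217 × 5020^0.1678 = 7.217 × 4.178 ≈ 30.15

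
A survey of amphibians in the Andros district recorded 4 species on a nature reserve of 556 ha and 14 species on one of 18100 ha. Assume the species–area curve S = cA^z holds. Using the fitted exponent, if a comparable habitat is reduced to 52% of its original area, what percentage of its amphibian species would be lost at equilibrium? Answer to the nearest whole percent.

z = ln(14/4) / ln(18100/556) = 1.2528 / 3.4829 = 0.3597
S_new/S_old = (A_new/A_old)^z = 0.52^0.3597 = exp(0.3597 × -0.6539) = 0.7904
Fraction lost = 1 − 0.7904 = 0.2096

21%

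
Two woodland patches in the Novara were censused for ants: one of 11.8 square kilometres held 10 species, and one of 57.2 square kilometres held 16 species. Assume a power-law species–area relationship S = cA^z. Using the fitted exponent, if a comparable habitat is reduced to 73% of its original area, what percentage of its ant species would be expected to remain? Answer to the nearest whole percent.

91%

z = ln(16/10) / ln(57.2/11.8) = 0.4700 / 1.5785 = 0.2978
S_new/S_old = (A_new/A_old)^z = 0.73^0.2978 = exp(0.2978 × -0.3147) = 0.9105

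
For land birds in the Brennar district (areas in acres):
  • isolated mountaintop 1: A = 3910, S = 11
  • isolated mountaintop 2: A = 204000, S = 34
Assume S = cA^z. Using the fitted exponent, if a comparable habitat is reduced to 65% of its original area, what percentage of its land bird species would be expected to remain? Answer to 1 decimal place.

z = ln(34/11) / ln(204000/3910) = 1.1285 / 3.9546 = 0.2854
S_new/S_old = (A_new/A_old)^z = 0.65^0.2854 = exp(0.2854 × -0.4308) = 0.8843

88.4%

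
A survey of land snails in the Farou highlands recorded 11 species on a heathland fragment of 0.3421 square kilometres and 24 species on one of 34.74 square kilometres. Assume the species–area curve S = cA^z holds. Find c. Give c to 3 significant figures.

z = ln(S₂/S₁) / ln(A₂/A₁) = ln(24/11) / ln(34.74/0.3421) = 0.7802 / 4.6205 = 0.1688
c = S₁ / A₁^z = 11 / 0.3421^0.1688 = 11 / 0.8343 = 13.18

13.2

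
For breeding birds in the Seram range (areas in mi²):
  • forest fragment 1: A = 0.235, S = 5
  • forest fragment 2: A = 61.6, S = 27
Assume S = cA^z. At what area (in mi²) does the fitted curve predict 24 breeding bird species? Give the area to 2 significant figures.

42 mi²

z = ln(27/5) / ln(61.6/0.235) = 1.6864 / 5.5688 = 0.3028
c = 5 / 0.235^0.3028 = 5 / 0.645 = 7.752
A = (24/7.752)^(1/0.3028) ⇒ ln A = ln(3.096)/0.3028 = 3.7317
A = e^3.7317 ≈ 41.75 mi²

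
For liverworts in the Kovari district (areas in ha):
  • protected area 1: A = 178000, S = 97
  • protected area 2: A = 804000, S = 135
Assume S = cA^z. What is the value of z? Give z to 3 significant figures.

Taking logs: ln S = ln c + z ln A, so z = (ln S₂ − ln S₁)/(ln A₂ − ln A₁).
z = ln(135/97) / ln(804000/178000) = ln(1.392) / ln(4.517) = 0.3306 / 1.5078 = 0.2192

0.219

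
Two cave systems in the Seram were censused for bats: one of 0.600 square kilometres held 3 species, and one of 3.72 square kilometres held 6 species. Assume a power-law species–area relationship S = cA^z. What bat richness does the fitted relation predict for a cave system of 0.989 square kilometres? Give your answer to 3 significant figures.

z = ln(6/3) / ln(3.72/0.6) = 0.6931 / 1.8245 = 0.3799
c = 3 / 0.6^0.3799 = 3 / 0.8236 = 3.643
S₃ = 3.643 × 0.989^0.3799 = 3.643 × 0.9958 ≈ 3.627

3.63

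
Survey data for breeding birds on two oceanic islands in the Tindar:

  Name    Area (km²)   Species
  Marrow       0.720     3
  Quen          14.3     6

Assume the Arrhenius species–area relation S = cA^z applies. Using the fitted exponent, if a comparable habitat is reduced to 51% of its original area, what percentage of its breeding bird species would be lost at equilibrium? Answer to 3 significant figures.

14.5%

z = ln(6/3) / ln(14.3/0.72) = 0.6931 / 2.9888 = 0.2319
S_new/S_old = (A_new/A_old)^z = 0.51^0.2319 = exp(0.2319 × -0.6733) = 0.8554
Fraction lost = 1 − 0.8554 = 0.1446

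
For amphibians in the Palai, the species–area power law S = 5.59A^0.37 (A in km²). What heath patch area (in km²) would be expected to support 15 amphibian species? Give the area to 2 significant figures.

14 km²

15 = 5.59 × A^0.37  ⇒  A^0.37 = 15/5.59 = 2.683
ln A = ln(2.683) / 0.37 = 0.9871 / 0.37 = 2.6678
A = e^2.6678 ≈ 14.41 km²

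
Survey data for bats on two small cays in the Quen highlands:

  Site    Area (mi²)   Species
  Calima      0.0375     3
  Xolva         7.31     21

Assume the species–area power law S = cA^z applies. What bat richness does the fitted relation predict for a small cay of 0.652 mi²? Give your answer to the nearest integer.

z = ln(21/3) / ln(7.31/0.0375) = 1.9459 / 5.2727 = 0.3691
c = 3 / 0.0375^0.3691 = 3 / 0.2977 = 10.08
S₃ = 10.08 × 0.652^0.3691 = 10.08 × 0.854 ≈ 8.607

9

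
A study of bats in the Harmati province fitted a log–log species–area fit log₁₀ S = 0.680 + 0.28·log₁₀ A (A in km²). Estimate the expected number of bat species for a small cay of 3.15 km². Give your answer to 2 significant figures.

6.6

S = 4.786 × 3.15^0.28 = 4.786 × 1.379 ≈ 6.6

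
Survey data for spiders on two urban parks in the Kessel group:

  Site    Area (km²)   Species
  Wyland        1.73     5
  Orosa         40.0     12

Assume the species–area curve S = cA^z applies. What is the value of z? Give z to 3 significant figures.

Taking logs: ln S = ln c + z ln A, so z = (ln S₂ − ln S₁)/(ln A₂ − ln A₁).
z = ln(12/5) / ln(40/1.73) = ln(2.4) / ln(23.12) = 0.8755 / 3.1408 = 0.2787

0.279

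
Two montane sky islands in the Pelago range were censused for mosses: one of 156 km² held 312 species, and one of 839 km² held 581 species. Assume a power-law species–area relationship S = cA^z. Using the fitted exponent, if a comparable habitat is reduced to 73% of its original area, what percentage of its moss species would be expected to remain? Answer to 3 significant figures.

z = ln(581/312) / ln(839/156) = 0.6217 / 1.6824 = 0.3696
S_new/S_old = (A_new/A_old)^z = 0.73^0.3696 = exp(0.3696 × -0.3147) = 0.8902

89.0%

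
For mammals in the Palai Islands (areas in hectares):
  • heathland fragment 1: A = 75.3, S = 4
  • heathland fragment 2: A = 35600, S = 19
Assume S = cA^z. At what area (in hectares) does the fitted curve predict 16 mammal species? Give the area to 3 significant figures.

z = ln(19/4) / ln(35600/75.3) = 1.5581 / 6.1586 = 0.2530
c = 4 / 75.3^0.2530 = 4 / 2.984 = 1.34
A = (16/1.34)^(1/0.2530) ⇒ ln A = ln(11.94)/0.2530 = 9.8009
A = e^9.8009 ≈ 18049 hectares

18000 hectares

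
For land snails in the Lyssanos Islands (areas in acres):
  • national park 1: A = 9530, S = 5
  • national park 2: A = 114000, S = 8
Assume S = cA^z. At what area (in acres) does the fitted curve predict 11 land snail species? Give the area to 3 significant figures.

613000 acres

z = ln(8/5) / ln(114000/9530) = 0.4700 / 2.4818 = 0.1894
c = 5 / 9530^0.1894 = 5 / 5.67 = 0.8819
A = (11/0.8819)^(1/0.1894) ⇒ ln A = ln(12.47)/0.1894 = 13.3255
A = e^13.3255 ≈ 612608 acres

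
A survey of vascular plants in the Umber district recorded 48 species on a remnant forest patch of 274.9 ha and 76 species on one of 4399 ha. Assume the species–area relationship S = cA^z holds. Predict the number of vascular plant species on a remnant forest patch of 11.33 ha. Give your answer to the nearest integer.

28

z = ln(76/48) / ln(4399/274.9) = 0.4595 / 2.7727 = 0.1657
c = 48 / 274.9^0.1657 = 48 / 2.537 = 18.92
S₃ = 18.92 × 11.33^0.1657 = 18.92 × 1.495 ≈ 28.3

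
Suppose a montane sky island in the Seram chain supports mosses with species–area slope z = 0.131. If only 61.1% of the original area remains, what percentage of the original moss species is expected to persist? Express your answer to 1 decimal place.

93.8%

S_new/S_old = (A_new/A_old)^z = 0.611^0.131
= exp(0.131 × ln 0.611) = exp(0.131 × -0.4927) = exp(-0.0645) ≈ 0.9375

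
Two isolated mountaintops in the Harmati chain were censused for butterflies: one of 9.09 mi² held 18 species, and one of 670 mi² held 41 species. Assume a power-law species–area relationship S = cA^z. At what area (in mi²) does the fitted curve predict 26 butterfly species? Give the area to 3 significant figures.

62.1 mi²

z = ln(41/18) / ln(670/9.09) = 0.8232 / 4.3001 = 0.1914
c = 18 / 9.09^0.1914 = 18 / 1.526 = 11.8
A = (26/11.8)^(1/0.1914) ⇒ ln A = ln(2.204)/0.1914 = 4.1280
A = e^4.1280 ≈ 62.06 mi²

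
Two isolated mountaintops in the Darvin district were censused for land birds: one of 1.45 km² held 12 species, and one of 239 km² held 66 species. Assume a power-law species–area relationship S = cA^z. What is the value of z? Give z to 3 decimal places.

0.334

Taking logs: ln S = ln c + z ln A, so z = (ln S₂ − ln S₁)/(ln A₂ − ln A₁).
z = ln(66/12) / ln(239/1.45) = ln(5.5) / ln(164.8) = 1.7047 / 5.1049 = 0.3339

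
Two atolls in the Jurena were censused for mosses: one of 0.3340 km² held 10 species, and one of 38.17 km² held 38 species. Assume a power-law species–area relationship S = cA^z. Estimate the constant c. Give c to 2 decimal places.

z = ln(S₂/S₁) / ln(A₂/A₁) = ln(38/10) / ln(38.17/0.334) = 1.3350 / 4.7387 = 0.2817
c = S₁ / A₁^z = 10 / 0.334^0.2817 = 10 / 0.7342 = 13.62

13.62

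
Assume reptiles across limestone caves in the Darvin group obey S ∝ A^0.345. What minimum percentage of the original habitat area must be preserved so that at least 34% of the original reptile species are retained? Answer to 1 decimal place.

4.4%

Need (A_new/A_old)^0.345 = 0.34, so A_new/A_old = 0.34^(1/0.345) = 0.34^2.899
ln(A_new/A_old) = ln 0.34 / 0.345 = -1.0788 / 0.345 = -3.1270
A_new/A_old = e^-3.1270 ≈ 0.04385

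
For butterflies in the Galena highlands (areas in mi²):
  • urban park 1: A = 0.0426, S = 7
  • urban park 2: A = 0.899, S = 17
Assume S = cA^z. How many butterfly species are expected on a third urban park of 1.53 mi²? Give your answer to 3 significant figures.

19.8

z = ln(17/7) / ln(0.899/0.0426) = 0.8873 / 3.0494 = 0.2910
c = 7 / 0.0426^0.2910 = 7 / 0.3992 = 17.53
S₃ = 17.53 × 1.53^0.2910 = 17.53 × 1.132 ≈ 19.84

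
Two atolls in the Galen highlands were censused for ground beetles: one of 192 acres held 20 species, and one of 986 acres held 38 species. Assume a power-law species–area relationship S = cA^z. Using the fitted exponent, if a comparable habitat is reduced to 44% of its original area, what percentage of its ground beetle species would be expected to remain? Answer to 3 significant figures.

z = ln(38/20) / ln(986/192) = 0.6419 / 1.6362 = 0.3923
S_new/S_old = (A_new/A_old)^z = 0.44^0.3923 = exp(0.3923 × -0.8210) = 0.7247

72.5%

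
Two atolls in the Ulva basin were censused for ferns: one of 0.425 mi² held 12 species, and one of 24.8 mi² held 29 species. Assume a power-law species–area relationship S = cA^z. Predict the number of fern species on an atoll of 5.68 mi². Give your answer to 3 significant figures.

21.1

z = ln(29/12) / ln(24.8/0.425) = 0.8824 / 4.0665 = 0.2170
c = 12 / 0.425^0.2170 = 12 / 0.8305 = 14.45
S₃ = 14.45 × 5.68^0.2170 = 14.45 × 1.458 ≈ 21.06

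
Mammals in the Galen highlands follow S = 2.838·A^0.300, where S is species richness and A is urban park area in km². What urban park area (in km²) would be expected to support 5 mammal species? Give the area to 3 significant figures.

5 = 2.838 × A^0.3  ⇒  A^0.3 = 5/2.838 = 1.762
ln A = ln(1.762) / 0.3 = 0.5663 / 0.3 = 1.8878
A = e^1.8878 ≈ 6.605 km²

6.60 km²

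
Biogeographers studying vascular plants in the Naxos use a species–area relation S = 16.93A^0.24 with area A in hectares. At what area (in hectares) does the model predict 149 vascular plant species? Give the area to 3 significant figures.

149 = 16.93 × A^0.24  ⇒  A^0.24 = 149/16.93 = 8.801
ln A = ln(8.801) / 0.24 = 2.1749 / 0.24 = 9.0619
A = e^9.0619 ≈ 8621 hectares

8620 hectares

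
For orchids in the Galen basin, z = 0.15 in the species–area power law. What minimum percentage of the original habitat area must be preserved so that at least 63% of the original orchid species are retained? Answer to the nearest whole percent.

Need (A_new/A_old)^0.15 = 0.63, so A_new/A_old = 0.63^(1/0.15) = 0.63^6.667
ln(A_new/A_old) = ln 0.63 / 0.15 = -0.4620 / 0.15 = -3.0802
A_new/A_old = e^-3.0802 ≈ 0.04595

5%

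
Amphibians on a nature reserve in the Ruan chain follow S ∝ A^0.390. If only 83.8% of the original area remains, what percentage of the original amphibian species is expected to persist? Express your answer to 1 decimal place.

S_new/S_old = (A_new/A_old)^z = 0.838^0.39
= exp(0.39 × ln 0.838) = exp(0.39 × -0.1767) = exp(-0.0689) ≈ 0.9334

93.3%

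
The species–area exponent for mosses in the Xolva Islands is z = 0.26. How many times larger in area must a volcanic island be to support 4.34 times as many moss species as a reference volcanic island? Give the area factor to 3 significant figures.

(A₂/A₁)^0.26 = 4.34, so A₂/A₁ = 4.34^(1/0.26) = 4.34^3.846
ln(A₂/A₁) = ln 4.34 / 0.26 = 1.4679 / 0.26 = 5.6457
A₂/A₁ = e^5.6457 ≈ 283.1

283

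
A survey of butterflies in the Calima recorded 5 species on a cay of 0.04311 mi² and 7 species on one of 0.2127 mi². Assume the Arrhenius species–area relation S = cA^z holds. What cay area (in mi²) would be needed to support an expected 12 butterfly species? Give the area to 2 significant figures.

2.7 mi²

z = ln(7/5) / ln(0.2127/0.04311) = 0.3365 / 1.5961 = 0.2108
c = 5 / 0.04311^0.2108 = 5 / 0.5154 = 9.701
A = (12/9.701)^(1/0.2108) ⇒ ln A = ln(1.237)/0.2108 = 1.0090
A = e^1.0090 ≈ 2.743 mi²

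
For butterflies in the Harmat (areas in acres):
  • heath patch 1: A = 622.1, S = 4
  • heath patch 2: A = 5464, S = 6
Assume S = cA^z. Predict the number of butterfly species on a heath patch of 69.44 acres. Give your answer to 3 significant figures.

2.66

z = ln(6/4) / ln(5464/622.1) = 0.4055 / 2.1728 = 0.1866
c = 4 / 622.1^0.1866 = 4 / 3.322 = 1.204
S₃ = 1.204 × 69.44^0.1866 = 1.204 × 2.206 ≈ 2.657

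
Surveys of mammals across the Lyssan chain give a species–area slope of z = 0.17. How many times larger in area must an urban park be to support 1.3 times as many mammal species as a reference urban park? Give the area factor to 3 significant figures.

(A₂/A₁)^0.17 = 1.3, so A₂/A₁ = 1.3^(1/0.17) = 1.3^5.882
ln(A₂/A₁) = ln 1.3 / 0.17 = 0.2624 / 0.17 = 1.5433
A₂/A₁ = e^1.5433 ≈ 4.68

4.68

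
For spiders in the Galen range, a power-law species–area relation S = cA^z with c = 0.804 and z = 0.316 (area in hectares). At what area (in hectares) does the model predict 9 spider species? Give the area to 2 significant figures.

9 = 0.804 × A^0.316  ⇒  A^0.316 = 9/0.804 = 11.19
ln A = ln(11.19) / 0.316 = 2.4154 / 0.316 = 7.6436
A = e^7.6436 ≈ 2087 hectares

2100 hectares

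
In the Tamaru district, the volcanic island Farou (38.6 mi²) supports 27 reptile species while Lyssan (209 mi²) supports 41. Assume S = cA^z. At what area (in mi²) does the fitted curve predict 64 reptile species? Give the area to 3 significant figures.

1270 mi²

z = ln(41/27) / ln(209/38.6) = 0.4177 / 1.6891 = 0.2473
c = 27 / 38.6^0.2473 = 27 / 2.468 = 10.94
A = (64/10.94)^(1/0.2473) ⇒ ln A = ln(5.851)/0.2473 = 7.1429
A = e^7.1429 ≈ 1265 mi²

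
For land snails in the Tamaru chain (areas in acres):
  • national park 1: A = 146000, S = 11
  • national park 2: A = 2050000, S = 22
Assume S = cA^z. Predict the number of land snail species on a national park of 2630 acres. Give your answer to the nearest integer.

4

z = ln(22/11) / ln(2050000/146000) = 0.6931 / 2.6420 = 0.2624
c = 11 / 146000^0.2624 = 11 / 22.64 = 0.4858
S₃ = 0.4858 × 2630^0.2624 = 0.4858 × 7.893 ≈ 3.835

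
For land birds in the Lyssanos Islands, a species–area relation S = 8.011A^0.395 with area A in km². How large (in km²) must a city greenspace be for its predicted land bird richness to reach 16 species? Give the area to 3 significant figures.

16 = 8.011 × A^0.395  ⇒  A^0.395 = 16/8.011 = 1.997
ln A = ln(1.997) / 0.395 = 0.6918 / 0.395 = 1.7513
A = e^1.7513 ≈ 5.762 km²

5.76 km²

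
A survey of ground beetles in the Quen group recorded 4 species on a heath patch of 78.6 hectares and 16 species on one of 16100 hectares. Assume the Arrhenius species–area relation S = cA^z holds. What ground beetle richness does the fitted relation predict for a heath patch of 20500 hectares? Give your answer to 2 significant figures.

z = ln(16/4) / ln(16100/78.6) = 1.3863 / 5.3222 = 0.2605
c = 4 / 78.6^0.2605 = 4 / 3.117 = 1.283
S₃ = 1.283 × 20500^0.2605 = 1.283 × 13.28 ≈ 17.04

17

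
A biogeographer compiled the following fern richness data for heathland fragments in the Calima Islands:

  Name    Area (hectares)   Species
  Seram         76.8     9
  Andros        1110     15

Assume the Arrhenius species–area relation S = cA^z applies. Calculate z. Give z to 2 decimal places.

0.19

Taking logs: ln S = ln c + z ln A, so z = (ln S₂ − ln S₁)/(ln A₂ − ln A₁).
z = ln(15/9) / ln(1110/76.8) = ln(1.667) / ln(14.45) = 0.5108 / 2.6709 = 0.1913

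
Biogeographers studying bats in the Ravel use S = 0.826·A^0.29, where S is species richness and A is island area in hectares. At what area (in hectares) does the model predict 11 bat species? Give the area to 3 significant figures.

7540 hectares

11 = 0.826 × A^0.29  ⇒  A^0.29 = 11/0.826 = 13.32
ln A = ln(13.32) / 0.29 = 2.5891 / 0.29 = 8.9278
A = e^8.9278 ≈ 7539 hectares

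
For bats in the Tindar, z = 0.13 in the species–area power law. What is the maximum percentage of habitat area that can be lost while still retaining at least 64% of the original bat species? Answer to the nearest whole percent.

97%

Need (A_new/A_old)^0.13 = 0.64, so A_new/A_old = 0.64^(1/0.13) = 0.64^7.692
ln(A_new/A_old) = ln 0.64 / 0.13 = -0.4463 / 0.13 = -3.4330
A_new/A_old = e^-3.4330 ≈ 0.03229
Fraction that can be lost = 1 − 0.03229 = 0.9677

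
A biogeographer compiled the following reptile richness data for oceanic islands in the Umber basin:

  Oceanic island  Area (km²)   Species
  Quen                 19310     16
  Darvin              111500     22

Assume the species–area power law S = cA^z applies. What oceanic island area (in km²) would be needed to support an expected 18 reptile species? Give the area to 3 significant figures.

z = ln(22/16) / ln(111500/19310) = 0.3185 / 1.7534 = 0.1816
c = 16 / 19310^0.1816 = 16 / 6.003 = 2.665
A = (18/2.665)^(1/0.1816) ⇒ ln A = ln(6.754)/0.1816 = 10.5169
A = e^10.5169 ≈ 36934 km²

36900 km²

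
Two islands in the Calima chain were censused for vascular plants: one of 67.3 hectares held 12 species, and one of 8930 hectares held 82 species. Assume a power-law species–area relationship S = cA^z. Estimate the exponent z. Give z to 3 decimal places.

0.393

Taking logs: ln S = ln c + z ln A, so z = (ln S₂ − ln S₁)/(ln A₂ − ln A₁).
z = ln(82/12) / ln(8930/67.3) = ln(6.833) / ln(132.7) = 1.9218 / 4.8880 = 0.3932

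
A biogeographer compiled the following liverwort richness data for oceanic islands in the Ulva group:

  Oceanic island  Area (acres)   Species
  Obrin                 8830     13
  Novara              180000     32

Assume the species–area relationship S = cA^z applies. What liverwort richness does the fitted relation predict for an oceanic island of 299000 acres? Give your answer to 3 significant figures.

z = ln(32/13) / ln(180000/8830) = 0.9008 / 3.0148 = 0.2988
c = 13 / 8830^0.2988 = 13 / 15.1 = 0.8609
S₃ = 0.8609 × 299000^0.2988 = 0.8609 × 43.26 ≈ 37.24

37.2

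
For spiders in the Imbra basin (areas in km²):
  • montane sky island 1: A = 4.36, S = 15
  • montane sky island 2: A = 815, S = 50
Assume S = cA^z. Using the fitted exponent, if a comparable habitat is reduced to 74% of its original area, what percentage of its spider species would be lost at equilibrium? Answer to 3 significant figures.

6.70%

z = ln(50/15) / ln(815/4.36) = 1.2040 / 5.2307 = 0.2302
S_new/S_old = (A_new/A_old)^z = 0.74^0.2302 = exp(0.2302 × -0.3011) = 0.933
Fraction lost = 1 − 0.933 = 0.06696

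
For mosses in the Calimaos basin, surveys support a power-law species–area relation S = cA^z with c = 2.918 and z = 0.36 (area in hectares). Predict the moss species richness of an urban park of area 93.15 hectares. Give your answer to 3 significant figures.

S = 2.918 × 93.15^0.36 = 2.918 × 5.116 ≈ 14.93

14.9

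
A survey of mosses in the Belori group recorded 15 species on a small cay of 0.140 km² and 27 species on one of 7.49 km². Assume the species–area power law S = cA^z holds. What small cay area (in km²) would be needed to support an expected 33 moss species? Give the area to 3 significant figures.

z = ln(27/15) / ln(7.49/0.14) = 0.5878 / 3.9797 = 0.1477
c = 15 / 0.14^0.1477 = 15 / 0.748 = 20.05
A = (33/20.05)^(1/0.1477) ⇒ ln A = ln(1.646)/0.1477 = 3.3722
A = e^3.3722 ≈ 29.14 km²

29.1 km²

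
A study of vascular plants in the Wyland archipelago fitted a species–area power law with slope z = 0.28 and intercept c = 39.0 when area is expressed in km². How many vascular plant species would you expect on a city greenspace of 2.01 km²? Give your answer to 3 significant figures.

S = 39 × 2.01^0.28 = 39 × 1.216 ≈ 47.42

47.4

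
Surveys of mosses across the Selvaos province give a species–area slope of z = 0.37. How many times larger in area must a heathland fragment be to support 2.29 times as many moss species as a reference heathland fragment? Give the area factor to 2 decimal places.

9.39

(A₂/A₁)^0.37 = 2.29, so A₂/A₁ = 2.29^(1/0.37) = 2.29^2.703
ln(A₂/A₁) = ln 2.29 / 0.37 = 0.8286 / 0.37 = 2.2393
A₂/A₁ = e^2.2393 ≈ 9.387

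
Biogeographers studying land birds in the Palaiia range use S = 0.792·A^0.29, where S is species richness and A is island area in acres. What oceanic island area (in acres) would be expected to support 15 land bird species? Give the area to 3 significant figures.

25400 acres

15 = 0.792 × A^0.29  ⇒  A^0.29 = 15/0.792 = 18.94
ln A = ln(18.94) / 0.29 = 2.9412 / 0.29 = 10.1422
A = e^10.1422 ≈ 25393 acres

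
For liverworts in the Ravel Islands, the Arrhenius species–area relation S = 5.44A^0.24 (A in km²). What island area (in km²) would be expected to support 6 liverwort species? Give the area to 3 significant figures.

1.50 km²

6 = 5.44 × A^0.24  ⇒  A^0.24 = 6/5.44 = 1.103
ln A = ln(1.103) / 0.24 = 0.0980 / 0.24 = 0.4083
A = e^0.4083 ≈ 1.504 km²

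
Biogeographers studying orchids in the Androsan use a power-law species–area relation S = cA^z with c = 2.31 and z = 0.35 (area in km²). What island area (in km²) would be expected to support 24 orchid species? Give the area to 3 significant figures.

803 km²

24 = 2.31 × A^0.35  ⇒  A^0.35 = 24/2.31 = 10.39
ln A = ln(10.39) / 0.35 = 2.3408 / 0.35 = 6.6880
A = e^6.6880 ≈ 802.7 km²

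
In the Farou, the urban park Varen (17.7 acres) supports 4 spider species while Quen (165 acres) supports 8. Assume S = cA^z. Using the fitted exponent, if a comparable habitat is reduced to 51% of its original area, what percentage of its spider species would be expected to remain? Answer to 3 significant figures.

z = ln(8/4) / ln(165/17.7) = 0.6931 / 2.2324 = 0.3105
S_new/S_old = (A_new/A_old)^z = 0.51^0.3105 = exp(0.3105 × -0.6733) = 0.8113

81.1%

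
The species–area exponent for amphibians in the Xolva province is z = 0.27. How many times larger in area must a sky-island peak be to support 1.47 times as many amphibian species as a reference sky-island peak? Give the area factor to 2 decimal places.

4.17

(A₂/A₁)^0.27 = 1.47, so A₂/A₁ = 1.47^(1/0.27) = 1.47^3.704
ln(A₂/A₁) = ln 1.47 / 0.27 = 0.3853 / 0.27 = 1.4269
A₂/A₁ = e^1.4269 ≈ 4.166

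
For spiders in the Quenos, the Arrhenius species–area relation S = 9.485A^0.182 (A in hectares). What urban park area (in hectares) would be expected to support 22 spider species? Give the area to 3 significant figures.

102 hectares

22 = 9.485 × A^0.182  ⇒  A^0.182 = 22/9.485 = 2.319
ln A = ln(2.319) / 0.182 = 0.8413 / 0.182 = 4.6227
A = e^4.6227 ≈ 101.8 hectares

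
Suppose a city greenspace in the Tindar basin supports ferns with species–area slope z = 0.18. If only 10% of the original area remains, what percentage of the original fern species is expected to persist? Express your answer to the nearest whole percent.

S_new/S_old = (A_new/A_old)^z = 0.1^0.18
= exp(0.18 × ln 0.1) = exp(0.18 × -2.3026) = exp(-0.4145) ≈ 0.6607

66%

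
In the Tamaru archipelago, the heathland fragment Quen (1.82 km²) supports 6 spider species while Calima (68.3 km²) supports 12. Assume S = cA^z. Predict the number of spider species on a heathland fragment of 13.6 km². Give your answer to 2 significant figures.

8.8

z = ln(12/6) / ln(68.3/1.82) = 0.6931 / 3.6251 = 0.1912
c = 6 / 1.82^0.1912 = 6 / 1.121 = 5.351
S₃ = 5.351 × 13.6^0.1912 = 5.351 × 1.647 ≈ 8.814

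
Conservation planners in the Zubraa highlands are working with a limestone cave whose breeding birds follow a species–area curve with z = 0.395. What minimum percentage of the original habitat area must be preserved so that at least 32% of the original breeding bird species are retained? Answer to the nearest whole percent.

Need (A_new/A_old)^0.395 = 0.32, so A_new/A_old = 0.32^(1/0.395) = 0.32^2.532
ln(A_new/A_old) = ln 0.32 / 0.395 = -1.1394 / 0.395 = -2.8846
A_new/A_old = e^-2.8846 ≈ 0.05587

6%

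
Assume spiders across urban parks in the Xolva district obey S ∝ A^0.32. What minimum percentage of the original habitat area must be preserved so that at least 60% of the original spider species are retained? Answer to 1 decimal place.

20.3%

Need (A_new/A_old)^0.32 = 0.6, so A_new/A_old = 0.6^(1/0.32) = 0.6^3.125
ln(A_new/A_old) = ln 0.6 / 0.32 = -0.5108 / 0.32 = -1.5963
A_new/A_old = e^-1.5963 ≈ 0.2026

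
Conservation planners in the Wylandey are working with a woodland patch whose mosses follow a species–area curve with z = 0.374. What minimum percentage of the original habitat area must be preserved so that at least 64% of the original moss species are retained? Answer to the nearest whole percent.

Need (A_new/A_old)^0.374 = 0.64, so A_new/A_old = 0.64^(1/0.374) = 0.64^2.674
ln(A_new/A_old) = ln 0.64 / 0.374 = -0.4463 / 0.374 = -1.1933
A_new/A_old = e^-1.1933 ≈ 0.3032

30%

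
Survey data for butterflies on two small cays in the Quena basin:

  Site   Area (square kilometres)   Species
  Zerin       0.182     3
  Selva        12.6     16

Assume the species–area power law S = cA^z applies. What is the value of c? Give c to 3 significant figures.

z = ln(S₂/S₁) / ln(A₂/A₁) = ln(16/3) / ln(12.6/0.182) = 1.6740 / 4.2374 = 0.3950
c = S₁ / A₁^z = 3 / 0.182^0.3950 = 3 / 0.5101 = 5.881

5.88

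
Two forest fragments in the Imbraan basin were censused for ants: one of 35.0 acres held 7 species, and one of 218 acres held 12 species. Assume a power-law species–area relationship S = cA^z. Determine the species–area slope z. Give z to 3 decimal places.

0.295

Taking logs: ln S = ln c + z ln A, so z = (ln S₂ − ln S₁)/(ln A₂ − ln A₁).
z = ln(12/7) / ln(218/35) = ln(1.714) / ln(6.229) = 0.5390 / 1.8291 = 0.2947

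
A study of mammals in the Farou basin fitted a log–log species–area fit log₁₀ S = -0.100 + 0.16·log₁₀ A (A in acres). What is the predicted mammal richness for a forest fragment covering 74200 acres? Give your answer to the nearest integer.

S = 0.7943 × 74200^0.16
ln S = ln 0.7943 + 0.16 × ln 74200 = -0.2303 + 0.16 × 11.2145 = 1.5641
S = e^1.5641 ≈ 4.778

5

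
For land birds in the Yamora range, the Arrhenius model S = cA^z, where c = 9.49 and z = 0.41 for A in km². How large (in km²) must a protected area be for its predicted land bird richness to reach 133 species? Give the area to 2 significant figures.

133 = 9.49 × A^0.41  ⇒  A^0.41 = 133/9.49 = 14.01
ln A = ln(14.01) / 0.41 = 2.6401 / 0.41 = 6.4393
A = e^6.4393 ≈ 626 km²

630 km²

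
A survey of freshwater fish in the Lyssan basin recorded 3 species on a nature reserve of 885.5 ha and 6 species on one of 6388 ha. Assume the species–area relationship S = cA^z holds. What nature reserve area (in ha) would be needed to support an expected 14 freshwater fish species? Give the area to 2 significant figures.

72000 ha

z = ln(6/3) / ln(6388/885.5) = 0.6931 / 1.9760 = 0.3508
c = 3 / 885.5^0.3508 = 3 / 10.81 = 0.2775
A = (14/0.2775)^(1/0.3508) ⇒ ln A = ln(50.44)/0.3508 = 11.1777
A = e^11.1777 ≈ 71514 ha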